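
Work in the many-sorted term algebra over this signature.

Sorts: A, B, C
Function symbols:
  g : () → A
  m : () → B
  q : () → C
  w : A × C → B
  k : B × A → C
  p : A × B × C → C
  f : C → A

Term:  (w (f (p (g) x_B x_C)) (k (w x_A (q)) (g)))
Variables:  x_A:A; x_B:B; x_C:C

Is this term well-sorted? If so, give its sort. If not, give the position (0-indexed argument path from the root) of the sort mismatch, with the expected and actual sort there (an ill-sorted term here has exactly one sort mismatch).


well-sorted; sort = B

      (g) : A
      x_B : B
      x_C : C
    (p (g) x_B x_C) : C
  (f (p (g) x_B x_C)) : A
      x_A : A
      (q) : C
    (w x_A (q)) : B
    (g) : A
  (k (w x_A (q)) (g)) : C
(w (f (p (g) x_B x_C)) (k (w x_A (q)) (g))) : B


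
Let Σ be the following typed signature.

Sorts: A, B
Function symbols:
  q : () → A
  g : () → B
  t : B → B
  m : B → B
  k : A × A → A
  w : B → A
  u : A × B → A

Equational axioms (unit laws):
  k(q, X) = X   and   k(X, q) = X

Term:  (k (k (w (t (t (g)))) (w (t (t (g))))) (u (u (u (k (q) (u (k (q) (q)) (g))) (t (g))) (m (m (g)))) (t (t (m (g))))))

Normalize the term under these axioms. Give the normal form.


1. (k (k (w (t (t (g)))) (w (t (t (g))))) (u (u (u (k (q) (u (k (q) (q)) (g))) (t (g))) (m (m (g)))) (t (t (m (g))))))  →  (k (k (w (t (t (g)))) (w (t (t (g))))) (u (u (u (u (k (q) (q)) (g)) (t (g))) (m (m (g)))) (t (t (m (g))))))
2. (k (k (w (t (t (g)))) (w (t (t (g))))) (u (u (u (u (k (q) (q)) (g)) (t (g))) (m (m (g)))) (t (t (m (g))))))  →  (k (k (w (t (t (g)))) (w (t (t (g))))) (u (u (u (u (q) (g)) (t (g))) (m (m (g)))) (t (t (m (g))))))

normal form = (k (k (w (t (t (g)))) (w (t (t (g))))) (u (u (u (u (q) (g)) (t (g))) (m (m (g)))) (t (t (m (g))))))


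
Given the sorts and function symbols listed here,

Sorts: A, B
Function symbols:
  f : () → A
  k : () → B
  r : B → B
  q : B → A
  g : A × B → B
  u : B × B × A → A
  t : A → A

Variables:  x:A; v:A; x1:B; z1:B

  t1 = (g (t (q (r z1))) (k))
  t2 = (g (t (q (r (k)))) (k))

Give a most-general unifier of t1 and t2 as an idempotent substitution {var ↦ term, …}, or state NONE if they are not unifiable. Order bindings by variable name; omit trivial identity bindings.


{z1 ↦ (k)}


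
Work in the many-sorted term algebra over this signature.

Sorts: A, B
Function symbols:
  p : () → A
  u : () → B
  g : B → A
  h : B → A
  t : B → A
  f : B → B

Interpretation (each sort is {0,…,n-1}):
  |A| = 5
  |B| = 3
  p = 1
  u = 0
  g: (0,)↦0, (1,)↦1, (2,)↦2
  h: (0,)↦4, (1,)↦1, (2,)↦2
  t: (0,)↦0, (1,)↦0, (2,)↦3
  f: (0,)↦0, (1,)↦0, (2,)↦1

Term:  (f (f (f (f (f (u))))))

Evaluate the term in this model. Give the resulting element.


  u = 0
  (f (u)) = f(0,) = 0
  (f (f (u))) = f(0,) = 0
  (f (f (f (u)))) = f(0,) = 0
  (f (f (f (f (u))))) = f(0,) = 0
  (f (f (f (f (f (u)))))) = f(0,) = 0

value = 0


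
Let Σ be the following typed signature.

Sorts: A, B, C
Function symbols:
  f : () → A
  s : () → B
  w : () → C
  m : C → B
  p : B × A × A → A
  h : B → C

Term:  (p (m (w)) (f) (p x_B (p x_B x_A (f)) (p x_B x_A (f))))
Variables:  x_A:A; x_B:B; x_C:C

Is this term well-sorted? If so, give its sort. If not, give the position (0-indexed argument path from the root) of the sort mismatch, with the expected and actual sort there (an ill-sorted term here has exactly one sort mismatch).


well-sorted; sort = A

    (w) : C
  (m (w)) : B
  (f) : A
    x_B : B
      x_B : B
      x_A : A
      (f) : A
    (p x_B x_A (f)) : A
      x_B : B
      x_A : A
      (f) : A
    (p x_B x_A (f)) : A
  (p x_B (p x_B x_A (f)) (p x_B x_A (f))) : A
(p (m (w)) (f) (p x_B (p x_B x_A (f)) (p x_B x_A (f)))) : A


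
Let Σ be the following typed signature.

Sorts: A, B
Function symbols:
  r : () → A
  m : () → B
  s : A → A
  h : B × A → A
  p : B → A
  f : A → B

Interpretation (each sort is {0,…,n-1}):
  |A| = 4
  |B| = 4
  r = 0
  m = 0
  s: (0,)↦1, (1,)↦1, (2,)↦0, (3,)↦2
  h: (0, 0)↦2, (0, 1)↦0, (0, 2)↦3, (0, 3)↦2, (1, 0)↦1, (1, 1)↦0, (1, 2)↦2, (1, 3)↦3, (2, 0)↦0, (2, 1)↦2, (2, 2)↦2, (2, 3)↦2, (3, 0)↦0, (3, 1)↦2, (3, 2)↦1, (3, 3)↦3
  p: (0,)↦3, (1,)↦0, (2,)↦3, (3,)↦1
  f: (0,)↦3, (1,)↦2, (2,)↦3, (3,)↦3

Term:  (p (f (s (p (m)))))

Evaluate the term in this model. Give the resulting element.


value = 1

  m = 0
  (p (m)) = p(0,) = 3
  (s (p (m))) = s(3,) = 2
  (f (s (p (m)))) = f(2,) = 3
  (p (f (s (p (m))))) = p(3,) = 1


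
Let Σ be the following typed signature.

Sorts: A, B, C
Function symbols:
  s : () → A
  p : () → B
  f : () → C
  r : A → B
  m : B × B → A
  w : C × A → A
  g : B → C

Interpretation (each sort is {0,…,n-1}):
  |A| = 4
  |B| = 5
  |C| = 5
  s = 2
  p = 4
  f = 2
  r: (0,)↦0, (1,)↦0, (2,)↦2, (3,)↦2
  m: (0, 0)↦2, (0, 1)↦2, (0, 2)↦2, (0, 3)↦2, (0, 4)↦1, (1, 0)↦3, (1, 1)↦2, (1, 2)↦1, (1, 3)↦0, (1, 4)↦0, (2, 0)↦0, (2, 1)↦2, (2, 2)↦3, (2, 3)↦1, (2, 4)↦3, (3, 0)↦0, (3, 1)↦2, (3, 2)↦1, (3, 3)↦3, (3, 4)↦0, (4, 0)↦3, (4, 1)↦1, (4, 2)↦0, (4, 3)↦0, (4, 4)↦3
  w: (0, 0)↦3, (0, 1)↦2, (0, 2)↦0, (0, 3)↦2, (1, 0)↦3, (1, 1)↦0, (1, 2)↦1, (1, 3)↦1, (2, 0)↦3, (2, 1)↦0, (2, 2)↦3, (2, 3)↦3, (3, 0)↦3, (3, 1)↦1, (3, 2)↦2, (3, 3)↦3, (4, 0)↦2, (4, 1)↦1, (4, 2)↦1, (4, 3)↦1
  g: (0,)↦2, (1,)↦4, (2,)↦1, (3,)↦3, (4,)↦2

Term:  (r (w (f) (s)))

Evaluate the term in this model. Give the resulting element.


  f = 2
  s = 2
  (w (f) (s)) = w(2, 2) = 3
  (r (w (f) (s))) = r(3,) = 2

value = 2


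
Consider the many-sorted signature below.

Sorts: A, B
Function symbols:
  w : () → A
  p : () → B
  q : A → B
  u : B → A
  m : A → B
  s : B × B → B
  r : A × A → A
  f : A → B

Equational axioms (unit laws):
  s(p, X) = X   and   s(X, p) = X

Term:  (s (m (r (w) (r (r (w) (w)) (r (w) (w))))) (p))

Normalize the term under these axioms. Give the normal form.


1. (s (m (r (w) (r (r (w) (w)) (r (w) (w))))) (p))  →  (m (r (w) (r (r (w) (w)) (r (w) (w)))))

normal form = (m (r (w) (r (r (w) (w)) (r (w) (w)))))


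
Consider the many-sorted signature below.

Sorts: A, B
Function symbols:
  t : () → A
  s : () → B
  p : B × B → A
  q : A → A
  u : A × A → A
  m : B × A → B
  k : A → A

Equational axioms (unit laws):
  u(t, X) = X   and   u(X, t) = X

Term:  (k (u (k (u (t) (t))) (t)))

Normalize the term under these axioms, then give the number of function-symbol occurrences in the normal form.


1. (k (u (k (u (t) (t))) (t)))  →  (k (k (u (t) (t))))
2. (k (k (u (t) (t))))  →  (k (k (t)))
normal form: (k (k (t)))

size = 3


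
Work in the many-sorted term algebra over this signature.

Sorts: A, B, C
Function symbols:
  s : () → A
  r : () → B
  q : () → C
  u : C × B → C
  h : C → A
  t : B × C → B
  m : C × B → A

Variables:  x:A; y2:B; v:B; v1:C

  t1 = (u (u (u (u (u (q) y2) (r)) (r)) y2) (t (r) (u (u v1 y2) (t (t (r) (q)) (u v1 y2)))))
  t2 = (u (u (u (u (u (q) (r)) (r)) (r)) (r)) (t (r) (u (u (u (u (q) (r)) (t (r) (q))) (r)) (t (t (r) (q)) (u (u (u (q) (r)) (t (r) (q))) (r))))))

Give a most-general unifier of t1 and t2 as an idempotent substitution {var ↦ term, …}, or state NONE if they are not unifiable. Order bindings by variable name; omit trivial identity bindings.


{v1 ↦ (u (u (q) (r)) (t (r) (q))), y2 ↦ (r)}


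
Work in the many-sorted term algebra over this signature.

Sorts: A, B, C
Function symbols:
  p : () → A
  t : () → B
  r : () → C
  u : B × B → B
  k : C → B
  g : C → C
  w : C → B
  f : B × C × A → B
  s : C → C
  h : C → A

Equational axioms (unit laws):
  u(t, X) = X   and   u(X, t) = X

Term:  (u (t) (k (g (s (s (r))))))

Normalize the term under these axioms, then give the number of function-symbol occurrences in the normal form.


size = 5

1. (u (t) (k (g (s (s (r))))))  →  (k (g (s (s (r)))))
normal form: (k (g (s (s (r)))))


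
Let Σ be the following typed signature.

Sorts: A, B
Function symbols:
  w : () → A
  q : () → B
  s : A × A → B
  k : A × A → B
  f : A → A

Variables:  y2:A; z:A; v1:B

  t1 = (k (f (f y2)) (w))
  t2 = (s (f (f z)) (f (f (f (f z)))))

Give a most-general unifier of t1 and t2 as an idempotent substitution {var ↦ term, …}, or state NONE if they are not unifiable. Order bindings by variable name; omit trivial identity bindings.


head clash or occurs-check failure — not unifiable

NONE (not unifiable)


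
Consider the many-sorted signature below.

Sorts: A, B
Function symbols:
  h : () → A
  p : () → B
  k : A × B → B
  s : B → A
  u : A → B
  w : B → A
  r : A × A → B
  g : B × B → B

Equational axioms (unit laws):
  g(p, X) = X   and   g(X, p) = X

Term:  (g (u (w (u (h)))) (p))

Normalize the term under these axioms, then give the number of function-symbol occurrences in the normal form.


size = 4

1. (g (u (w (u (h)))) (p))  →  (u (w (u (h))))
normal form: (u (w (u (h))))


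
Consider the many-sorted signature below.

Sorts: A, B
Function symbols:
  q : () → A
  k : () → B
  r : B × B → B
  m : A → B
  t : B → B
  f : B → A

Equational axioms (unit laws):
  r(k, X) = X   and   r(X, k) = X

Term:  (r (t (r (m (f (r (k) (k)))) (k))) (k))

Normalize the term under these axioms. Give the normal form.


normal form = (t (m (f (k))))

1. (r (t (r (m (f (r (k) (k)))) (k))) (k))  →  (t (r (m (f (r (k) (k)))) (k)))
2. (t (r (m (f (r (k) (k)))) (k)))  →  (t (m (f (r (k) (k)))))
3. (t (m (f (r (k) (k)))))  →  (t (m (f (k))))


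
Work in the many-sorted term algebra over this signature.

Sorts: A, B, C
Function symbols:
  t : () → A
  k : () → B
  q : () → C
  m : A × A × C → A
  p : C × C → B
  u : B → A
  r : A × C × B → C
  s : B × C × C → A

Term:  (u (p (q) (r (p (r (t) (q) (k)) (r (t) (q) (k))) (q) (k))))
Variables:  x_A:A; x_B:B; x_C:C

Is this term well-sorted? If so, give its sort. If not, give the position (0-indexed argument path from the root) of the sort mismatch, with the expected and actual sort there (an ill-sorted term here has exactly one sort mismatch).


ill-sorted at position [0, 1, 0]: expected A, got B

    (q) : C
          (t) : A
          (q) : C
          (k) : B
        (r (t) (q) (k)) : C
          (t) : A
          (q) : C
          (k) : B
        (r (t) (q) (k)) : C
      (p (r (t) (q) (k)) (r (t) (q) (k))) : B
      (q) : C
      (k) : B
    (r (p (r (t) (q) (k)) (r (t) (q) (k))) (q) (k)) : ✗ arg 0 at [0, 1, 0] has sort B, expected A


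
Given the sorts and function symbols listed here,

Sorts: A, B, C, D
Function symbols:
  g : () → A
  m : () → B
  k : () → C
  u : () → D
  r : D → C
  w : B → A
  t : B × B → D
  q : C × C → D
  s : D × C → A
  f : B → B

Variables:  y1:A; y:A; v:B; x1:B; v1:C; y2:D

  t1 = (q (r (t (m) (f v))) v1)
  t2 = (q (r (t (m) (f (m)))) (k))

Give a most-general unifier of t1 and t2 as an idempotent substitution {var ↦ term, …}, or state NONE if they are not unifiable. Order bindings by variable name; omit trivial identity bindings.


{v ↦ (m), v1 ↦ (k)}


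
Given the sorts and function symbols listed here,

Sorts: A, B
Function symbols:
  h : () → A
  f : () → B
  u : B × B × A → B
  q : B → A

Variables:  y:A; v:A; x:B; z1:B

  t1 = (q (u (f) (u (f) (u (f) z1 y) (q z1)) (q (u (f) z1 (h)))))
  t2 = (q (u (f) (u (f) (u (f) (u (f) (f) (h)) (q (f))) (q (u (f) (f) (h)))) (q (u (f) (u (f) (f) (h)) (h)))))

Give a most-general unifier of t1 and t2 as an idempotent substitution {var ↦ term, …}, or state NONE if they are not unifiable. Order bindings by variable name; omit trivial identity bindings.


{y ↦ (q (f)), z1 ↦ (u (f) (f) (h))}


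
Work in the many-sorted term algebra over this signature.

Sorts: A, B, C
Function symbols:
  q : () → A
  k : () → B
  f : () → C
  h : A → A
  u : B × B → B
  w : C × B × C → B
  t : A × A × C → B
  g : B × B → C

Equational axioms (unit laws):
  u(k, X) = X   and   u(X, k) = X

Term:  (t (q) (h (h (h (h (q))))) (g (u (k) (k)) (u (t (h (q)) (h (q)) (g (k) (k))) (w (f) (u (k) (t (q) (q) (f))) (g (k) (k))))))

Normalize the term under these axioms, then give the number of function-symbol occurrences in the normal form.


size = 27

1. (t (q) (h (h (h (h (q))))) (g (u (k) (k)) (u (t (h (q)) (h (q)) (g (k) (k))) (w (f) (u (k) (t (q) (q) (f))) (g (k) (k))))))  →  (t (q) (h (h (h (h (q))))) (g (k) (u (t (h (q)) (h (q)) (g (k) (k))) (w (f) (u (k) (t (q) (q) (f))) (g (k) (k))))))
2. (t (q) (h (h (h (h (q))))) (g (k) (u (t (h (q)) (h (q)) (g (k) (k))) (w (f) (u (k) (t (q) (q) (f))) (g (k) (k))))))  →  (t (q) (h (h (h (h (q))))) (g (k) (u (t (h (q)) (h (q)) (g (k) (k))) (w (f) (t (q) (q) (f)) (g (k) (k))))))
normal form: (t (q) (h (h (h (h (q))))) (g (k) (u (t (h (q)) (h (q)) (g (k) (k))) (w (f) (t (q) (q) (f)) (g (k) (k))))))


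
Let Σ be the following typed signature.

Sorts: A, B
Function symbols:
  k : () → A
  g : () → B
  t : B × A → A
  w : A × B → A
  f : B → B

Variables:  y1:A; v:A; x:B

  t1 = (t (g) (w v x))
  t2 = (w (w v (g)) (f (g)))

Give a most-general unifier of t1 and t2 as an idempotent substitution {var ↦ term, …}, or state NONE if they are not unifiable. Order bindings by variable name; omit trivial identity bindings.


NONE (not unifiable)

head clash or occurs-check failure — not unifiable


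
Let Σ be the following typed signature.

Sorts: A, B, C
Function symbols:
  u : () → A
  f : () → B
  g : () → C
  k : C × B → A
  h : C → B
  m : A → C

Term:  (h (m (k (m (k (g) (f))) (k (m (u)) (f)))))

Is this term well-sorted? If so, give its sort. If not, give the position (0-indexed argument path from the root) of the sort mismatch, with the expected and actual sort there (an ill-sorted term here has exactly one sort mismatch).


          (g) : C
          (f) : B
        (k (g) (f)) : A
      (m (k (g) (f))) : C
          (u) : A
        (m (u)) : C
        (f) : B
      (k (m (u)) (f)) : A
    (k (m (k (g) (f))) (k (m (u)) (f))) : ✗ arg 1 at [0, 0, 1] has sort A, expected B

ill-sorted at position [0, 0, 1]: expected B, got A


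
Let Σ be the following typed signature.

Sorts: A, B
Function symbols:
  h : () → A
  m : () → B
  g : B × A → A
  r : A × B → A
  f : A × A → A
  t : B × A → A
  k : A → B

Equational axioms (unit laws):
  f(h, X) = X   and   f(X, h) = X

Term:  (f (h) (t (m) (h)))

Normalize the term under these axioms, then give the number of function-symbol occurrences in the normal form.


size = 3

1. (f (h) (t (m) (h)))  →  (t (m) (h))
normal form: (t (m) (h))


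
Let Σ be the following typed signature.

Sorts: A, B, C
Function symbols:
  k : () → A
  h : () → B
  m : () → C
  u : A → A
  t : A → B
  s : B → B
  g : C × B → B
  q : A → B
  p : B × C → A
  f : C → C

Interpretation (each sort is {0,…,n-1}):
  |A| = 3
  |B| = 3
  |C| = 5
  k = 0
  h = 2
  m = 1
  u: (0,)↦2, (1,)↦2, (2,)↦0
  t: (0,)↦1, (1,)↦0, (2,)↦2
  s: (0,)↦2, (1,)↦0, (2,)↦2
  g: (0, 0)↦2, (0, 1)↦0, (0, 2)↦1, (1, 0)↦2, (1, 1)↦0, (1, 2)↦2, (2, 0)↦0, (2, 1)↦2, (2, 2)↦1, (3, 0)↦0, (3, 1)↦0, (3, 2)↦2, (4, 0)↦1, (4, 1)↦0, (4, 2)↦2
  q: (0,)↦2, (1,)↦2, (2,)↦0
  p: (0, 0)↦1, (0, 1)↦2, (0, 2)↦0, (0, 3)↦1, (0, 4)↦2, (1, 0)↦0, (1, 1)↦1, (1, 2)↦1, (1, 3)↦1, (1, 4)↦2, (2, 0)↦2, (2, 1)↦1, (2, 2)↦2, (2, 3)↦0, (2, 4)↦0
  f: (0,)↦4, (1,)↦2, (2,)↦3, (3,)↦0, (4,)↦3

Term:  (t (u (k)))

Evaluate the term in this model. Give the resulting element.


  k = 0
  (u (k)) = u(0,) = 2
  (t (u (k))) = t(2,) = 2

value = 2


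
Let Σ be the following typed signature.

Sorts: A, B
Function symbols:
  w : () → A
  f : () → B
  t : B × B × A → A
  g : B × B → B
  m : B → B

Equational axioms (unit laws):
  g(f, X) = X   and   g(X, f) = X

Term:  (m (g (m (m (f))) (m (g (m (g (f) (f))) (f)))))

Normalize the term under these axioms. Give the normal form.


1. (m (g (m (m (f))) (m (g (m (g (f) (f))) (f)))))  →  (m (g (m (m (f))) (m (m (g (f) (f))))))
2. (m (g (m (m (f))) (m (m (g (f) (f))))))  →  (m (g (m (m (f))) (m (m (f)))))

normal form = (m (g (m (m (f))) (m (m (f)))))


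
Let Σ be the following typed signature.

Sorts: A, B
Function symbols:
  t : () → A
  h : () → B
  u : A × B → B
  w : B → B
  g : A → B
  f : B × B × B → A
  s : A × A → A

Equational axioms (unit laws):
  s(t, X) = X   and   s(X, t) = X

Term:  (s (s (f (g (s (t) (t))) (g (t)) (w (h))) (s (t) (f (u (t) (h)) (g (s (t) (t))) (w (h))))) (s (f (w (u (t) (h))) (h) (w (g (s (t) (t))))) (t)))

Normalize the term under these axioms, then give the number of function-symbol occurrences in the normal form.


1. (s (s (f (g (s (t) (t))) (g (t)) (w (h))) (s (t) (f (u (t) (h)) (g (s (t) (t))) (w (h))))) (s (f (w (u (t) (h))) (h) (w (g (s (t) (t))))) (t)))  →  (s (s (f (g (t)) (g (t)) (w (h))) (s (t) (f (u (t) (h)) (g (s (t) (t))) (w (h))))) (s (f (w (u (t) (h))) (h) (w (g (s (t) (t))))) (t)))
2. (s (s (f (g (t)) (g (t)) (w (h))) (s (t) (f (u (t) (h)) (g (s (t) (t))) (w (h))))) (s (f (w (u (t) (h))) (h) (w (g (s (t) (t))))) (t)))  →  (s (s (f (g (t)) (g (t)) (w (h))) (f (u (t) (h)) (g (s (t) (t))) (w (h)))) (s (f (w (u (t) (h))) (h) (w (g (s (t) (t))))) (t)))
3. (s (s (f (g (t)) (g (t)) (w (h))) (f (u (t) (h)) (g (s (t) (t))) (w (h)))) (s (f (w (u (t) (h))) (h) (w (g (s (t) (t))))) (t)))  →  (s (s (f (g (t)) (g (t)) (w (h))) (f (u (t) (h)) (g (t)) (w (h)))) (s (f (w (u (t) (h))) (h) (w (g (s (t) (t))))) (t)))
4. (s (s (f (g (t)) (g (t)) (w (h))) (f (u (t) (h)) (g (t)) (w (h)))) (s (f (w (u (t) (h))) (h) (w (g (s (t) (t))))) (t)))  →  (s (s (f (g (t)) (g (t)) (w (h))) (f (u (t) (h)) (g (t)) (w (h)))) (f (w (u (t) (h))) (h) (w (g (s (t) (t))))))
5. (s (s (f (g (t)) (g (t)) (w (h))) (f (u (t) (h)) (g (t)) (w (h)))) (f (w (u (t) (h))) (h) (w (g (s (t) (t))))))  →  (s (s (f (g (t)) (g (t)) (w (h))) (f (u (t) (h)) (g (t)) (w (h)))) (f (w (u (t) (h))) (h) (w (g (t)))))
normal form: (s (s (f (g (t)) (g (t)) (w (h))) (f (u (t) (h)) (g (t)) (w (h)))) (f (w (u (t) (h))) (h) (w (g (t)))))

size = 26


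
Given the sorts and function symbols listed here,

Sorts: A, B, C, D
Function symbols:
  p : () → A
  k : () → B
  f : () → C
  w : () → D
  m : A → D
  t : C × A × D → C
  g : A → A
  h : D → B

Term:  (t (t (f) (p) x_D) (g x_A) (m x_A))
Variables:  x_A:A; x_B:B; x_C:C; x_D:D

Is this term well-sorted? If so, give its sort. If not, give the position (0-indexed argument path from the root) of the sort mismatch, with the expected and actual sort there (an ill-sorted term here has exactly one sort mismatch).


    (f) : C
    (p) : A
    x_D : D
  (t (f) (p) x_D) : C
    x_A : A
  (g x_A) : A
    x_A : A
  (m x_A) : D
(t (t (f) (p) x_D) (g x_A) (m x_A)) : C

well-sorted; sort = C


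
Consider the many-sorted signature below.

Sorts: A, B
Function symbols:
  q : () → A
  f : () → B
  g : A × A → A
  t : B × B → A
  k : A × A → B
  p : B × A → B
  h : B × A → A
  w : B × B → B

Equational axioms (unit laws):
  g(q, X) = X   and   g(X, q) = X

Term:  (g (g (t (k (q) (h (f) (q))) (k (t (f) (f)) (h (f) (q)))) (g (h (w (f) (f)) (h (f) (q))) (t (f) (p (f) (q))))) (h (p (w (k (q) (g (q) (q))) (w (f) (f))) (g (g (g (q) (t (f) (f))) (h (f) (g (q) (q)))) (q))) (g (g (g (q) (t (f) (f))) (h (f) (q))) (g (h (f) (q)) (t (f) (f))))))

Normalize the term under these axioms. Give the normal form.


1. (g (g (t (k (q) (h (f) (q))) (k (t (f) (f)) (h (f) (q)))) (g (h (w (f) (f)) (h (f) (q))) (t (f) (p (f) (q))))) (h (p (w (k (q) (g (q) (q))) (w (f) (f))) (g (g (g (q) (t (f) (f))) (h (f) (g (q) (q)))) (q))) (g (g (g (q) (t (f) (f))) (h (f) (q))) (g (h (f) (q)) (t (f) (f))))))  →  (g (g (t (k (q) (h (f) (q))) (k (t (f) (f)) (h (f) (q)))) (g (h (w (f) (f)) (h (f) (q))) (t (f) (p (f) (q))))) (h (p (w (k (q) (q)) (w (f) (f))) (g (g (g (q) (t (f) (f))) (h (f) (g (q) (q)))) (q))) (g (g (g (q) (t (f) (f))) (h (f) (q))) (g (h (f) (q)) (t (f) (f))))))
2. (g (g (t (k (q) (h (f) (q))) (k (t (f) (f)) (h (f) (q)))) (g (h (w (f) (f)) (h (f) (q))) (t (f) (p (f) (q))))) (h (p (w (k (q) (q)) (w (f) (f))) (g (g (g (q) (t (f) (f))) (h (f) (g (q) (q)))) (q))) (g (g (g (q) (t (f) (f))) (h (f) (q))) (g (h (f) (q)) (t (f) (f))))))  →  (g (g (t (k (q) (h (f) (q))) (k (t (f) (f)) (h (f) (q)))) (g (h (w (f) (f)) (h (f) (q))) (t (f) (p (f) (q))))) (h (p (w (k (q) (q)) (w (f) (f))) (g (g (q) (t (f) (f))) (h (f) (g (q) (q))))) (g (g (g (q) (t (f) (f))) (h (f) (q))) (g (h (f) (q)) (t (f) (f))))))
3. (g (g (t (k (q) (h (f) (q))) (k (t (f) (f)) (h (f) (q)))) (g (h (w (f) (f)) (h (f) (q))) (t (f) (p (f) (q))))) (h (p (w (k (q) (q)) (w (f) (f))) (g (g (q) (t (f) (f))) (h (f) (g (q) (q))))) (g (g (g (q) (t (f) (f))) (h (f) (q))) (g (h (f) (q)) (t (f) (f))))))  →  (g (g (t (k (q) (h (f) (q))) (k (t (f) (f)) (h (f) (q)))) (g (h (w (f) (f)) (h (f) (q))) (t (f) (p (f) (q))))) (h (p (w (k (q) (q)) (w (f) (f))) (g (t (f) (f)) (h (f) (g (q) (q))))) (g (g (g (q) (t (f) (f))) (h (f) (q))) (g (h (f) (q)) (t (f) (f))))))
4. (g (g (t (k (q) (h (f) (q))) (k (t (f) (f)) (h (f) (q)))) (g (h (w (f) (f)) (h (f) (q))) (t (f) (p (f) (q))))) (h (p (w (k (q) (q)) (w (f) (f))) (g (t (f) (f)) (h (f) (g (q) (q))))) (g (g (g (q) (t (f) (f))) (h (f) (q))) (g (h (f) (q)) (t (f) (f))))))  →  (g (g (t (k (q) (h (f) (q))) (k (t (f) (f)) (h (f) (q)))) (g (h (w (f) (f)) (h (f) (q))) (t (f) (p (f) (q))))) (h (p (w (k (q) (q)) (w (f) (f))) (g (t (f) (f)) (h (f) (q)))) (g (g (g (q) (t (f) (f))) (h (f) (q))) (g (h (f) (q)) (t (f) (f))))))
5. (g (g (t (k (q) (h (f) (q))) (k (t (f) (f)) (h (f) (q)))) (g (h (w (f) (f)) (h (f) (q))) (t (f) (p (f) (q))))) (h (p (w (k (q) (q)) (w (f) (f))) (g (t (f) (f)) (h (f) (q)))) (g (g (g (q) (t (f) (f))) (h (f) (q))) (g (h (f) (q)) (t (f) (f))))))  →  (g (g (t (k (q) (h (f) (q))) (k (t (f) (f)) (h (f) (q)))) (g (h (w (f) (f)) (h (f) (q))) (t (f) (p (f) (q))))) (h (p (w (k (q) (q)) (w (f) (f))) (g (t (f) (f)) (h (f) (q)))) (g (g (t (f) (f)) (h (f) (q))) (g (h (f) (q)) (t (f) (f))))))

normal form = (g (g (t (k (q) (h (f) (q))) (k (t (f) (f)) (h (f) (q)))) (g (h (w (f) (f)) (h (f) (q))) (t (f) (p (f) (q))))) (h (p (w (k (q) (q)) (w (f) (f))) (g (t (f) (f)) (h (f) (q)))) (g (g (t (f) (f)) (h (f) (q))) (g (h (f) (q)) (t (f) (f))))))


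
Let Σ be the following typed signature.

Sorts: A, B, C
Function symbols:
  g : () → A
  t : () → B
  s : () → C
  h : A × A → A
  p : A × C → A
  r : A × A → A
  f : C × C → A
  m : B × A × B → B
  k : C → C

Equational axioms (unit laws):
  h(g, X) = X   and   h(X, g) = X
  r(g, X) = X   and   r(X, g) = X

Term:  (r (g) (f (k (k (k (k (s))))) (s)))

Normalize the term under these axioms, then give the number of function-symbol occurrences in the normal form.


size = 7

1. (r (g) (f (k (k (k (k (s))))) (s)))  →  (f (k (k (k (k (s))))) (s))
normal form: (f (k (k (k (k (s))))) (s))


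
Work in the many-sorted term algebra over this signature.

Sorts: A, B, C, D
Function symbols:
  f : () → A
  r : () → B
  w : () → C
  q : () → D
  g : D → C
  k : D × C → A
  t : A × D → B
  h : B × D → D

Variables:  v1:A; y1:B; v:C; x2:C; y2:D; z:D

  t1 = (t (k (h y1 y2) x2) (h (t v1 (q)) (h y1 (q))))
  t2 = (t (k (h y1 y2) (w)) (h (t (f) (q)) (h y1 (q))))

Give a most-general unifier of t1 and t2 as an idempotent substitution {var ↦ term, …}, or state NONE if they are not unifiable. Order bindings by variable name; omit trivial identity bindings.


{v1 ↦ (f), x2 ↦ (w)}


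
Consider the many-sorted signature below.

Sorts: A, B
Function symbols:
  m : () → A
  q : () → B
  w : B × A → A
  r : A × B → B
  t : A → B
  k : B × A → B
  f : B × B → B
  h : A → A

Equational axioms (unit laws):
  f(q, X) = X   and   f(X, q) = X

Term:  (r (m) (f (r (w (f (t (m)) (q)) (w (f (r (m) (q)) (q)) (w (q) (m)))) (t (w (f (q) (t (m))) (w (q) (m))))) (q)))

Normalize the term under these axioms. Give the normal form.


1. (r (m) (f (r (w (f (t (m)) (q)) (w (f (r (m) (q)) (q)) (w (q) (m)))) (t (w (f (q) (t (m))) (w (q) (m))))) (q)))  →  (r (m) (r (w (f (t (m)) (q)) (w (f (r (m) (q)) (q)) (w (q) (m)))) (t (w (f (q) (t (m))) (w (q) (m))))))
2. (r (m) (r (w (f (t (m)) (q)) (w (f (r (m) (q)) (q)) (w (q) (m)))) (t (w (f (q) (t (m))) (w (q) (m))))))  →  (r (m) (r (w (t (m)) (w (f (r (m) (q)) (q)) (w (q) (m)))) (t (w (f (q) (t (m))) (w (q) (m))))))
3. (r (m) (r (w (t (m)) (w (f (r (m) (q)) (q)) (w (q) (m)))) (t (w (f (q) (t (m))) (w (q) (m))))))  →  (r (m) (r (w (t (m)) (w (r (m) (q)) (w (q) (m)))) (t (w (f (q) (t (m))) (w (q) (m))))))
4. (r (m) (r (w (t (m)) (w (r (m) (q)) (w (q) (m)))) (t (w (f (q) (t (m))) (w (q) (m))))))  →  (r (m) (r (w (t (m)) (w (r (m) (q)) (w (q) (m)))) (t (w (t (m)) (w (q) (m))))))

normal form = (r (m) (r (w (t (m)) (w (r (m) (q)) (w (q) (m)))) (t (w (t (m)) (w (q) (m))))))


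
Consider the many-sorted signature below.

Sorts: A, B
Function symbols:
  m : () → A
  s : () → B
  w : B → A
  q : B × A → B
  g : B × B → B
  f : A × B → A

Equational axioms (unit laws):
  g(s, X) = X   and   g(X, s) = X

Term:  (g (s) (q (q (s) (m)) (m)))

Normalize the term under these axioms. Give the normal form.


1. (g (s) (q (q (s) (m)) (m)))  →  (q (q (s) (m)) (m))

normal form = (q (q (s) (m)) (m))


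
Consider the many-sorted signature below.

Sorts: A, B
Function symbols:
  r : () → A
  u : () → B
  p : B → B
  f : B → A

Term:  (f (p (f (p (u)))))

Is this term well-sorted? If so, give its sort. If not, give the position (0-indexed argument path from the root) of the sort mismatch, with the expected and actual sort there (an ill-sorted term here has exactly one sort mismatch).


        (u) : B
      (p (u)) : B
    (f (p (u))) : A
  (p (f (p (u)))) : ✗ arg 0 at [0, 0] has sort A, expected B

ill-sorted at position [0, 0]: expected B, got A


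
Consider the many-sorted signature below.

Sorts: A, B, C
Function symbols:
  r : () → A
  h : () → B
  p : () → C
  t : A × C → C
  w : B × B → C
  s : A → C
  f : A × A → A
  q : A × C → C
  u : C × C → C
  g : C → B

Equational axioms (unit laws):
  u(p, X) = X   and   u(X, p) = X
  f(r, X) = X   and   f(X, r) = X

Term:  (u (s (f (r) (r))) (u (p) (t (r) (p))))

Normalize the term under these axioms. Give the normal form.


1. (u (s (f (r) (r))) (u (p) (t (r) (p))))  →  (u (s (r)) (u (p) (t (r) (p))))
2. (u (s (r)) (u (p) (t (r) (p))))  →  (u (s (r)) (t (r) (p)))

normal form = (u (s (r)) (t (r) (p)))


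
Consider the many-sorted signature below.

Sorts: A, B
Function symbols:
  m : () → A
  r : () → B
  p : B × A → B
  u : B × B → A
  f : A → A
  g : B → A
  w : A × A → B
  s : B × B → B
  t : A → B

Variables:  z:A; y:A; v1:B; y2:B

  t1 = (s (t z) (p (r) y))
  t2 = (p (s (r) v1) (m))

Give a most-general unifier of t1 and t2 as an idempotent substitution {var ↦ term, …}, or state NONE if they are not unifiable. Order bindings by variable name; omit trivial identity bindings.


NONE (not unifiable)

head clash or occurs-check failure — not unifiable


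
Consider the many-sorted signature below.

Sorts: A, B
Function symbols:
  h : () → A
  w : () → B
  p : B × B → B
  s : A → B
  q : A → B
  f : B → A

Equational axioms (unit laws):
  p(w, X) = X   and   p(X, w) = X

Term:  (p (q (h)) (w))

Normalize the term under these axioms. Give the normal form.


1. (p (q (h)) (w))  →  (q (h))

normal form = (q (h))


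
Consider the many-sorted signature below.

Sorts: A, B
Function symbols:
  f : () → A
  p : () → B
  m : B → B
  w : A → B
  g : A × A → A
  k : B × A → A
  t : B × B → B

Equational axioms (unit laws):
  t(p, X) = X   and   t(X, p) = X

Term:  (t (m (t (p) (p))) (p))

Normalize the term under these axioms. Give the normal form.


1. (t (m (t (p) (p))) (p))  →  (m (t (p) (p)))
2. (m (t (p) (p)))  →  (m (p))

normal form = (m (p))


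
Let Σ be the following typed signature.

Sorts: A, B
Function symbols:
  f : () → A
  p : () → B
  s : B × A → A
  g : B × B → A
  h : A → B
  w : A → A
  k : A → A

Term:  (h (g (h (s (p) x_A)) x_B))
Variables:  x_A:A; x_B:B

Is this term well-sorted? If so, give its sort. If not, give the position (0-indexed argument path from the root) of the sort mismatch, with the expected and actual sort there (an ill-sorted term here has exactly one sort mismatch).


well-sorted; sort = B

        (p) : B
        x_A : A
      (s (p) x_A) : A
    (h (s (p) x_A)) : B
    x_B : B
  (g (h (s (p) x_A)) x_B) : A
(h (g (h (s (p) x_A)) x_B)) : B


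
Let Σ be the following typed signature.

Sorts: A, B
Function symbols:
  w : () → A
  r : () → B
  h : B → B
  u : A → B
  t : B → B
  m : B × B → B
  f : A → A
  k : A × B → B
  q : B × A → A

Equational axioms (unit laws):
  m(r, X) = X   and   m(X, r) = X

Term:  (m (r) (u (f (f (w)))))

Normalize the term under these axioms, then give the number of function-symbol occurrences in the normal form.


size = 4

1. (m (r) (u (f (f (w)))))  →  (u (f (f (w))))
normal form: (u (f (f (w))))


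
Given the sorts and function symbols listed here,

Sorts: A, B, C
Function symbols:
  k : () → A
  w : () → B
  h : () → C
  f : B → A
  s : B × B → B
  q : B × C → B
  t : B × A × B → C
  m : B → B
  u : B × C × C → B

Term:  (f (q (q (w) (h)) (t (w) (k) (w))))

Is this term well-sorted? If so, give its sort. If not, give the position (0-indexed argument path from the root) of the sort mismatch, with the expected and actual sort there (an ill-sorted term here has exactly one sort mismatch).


well-sorted; sort = A

      (w) : B
      (h) : C
    (q (w) (h)) : B
      (w) : B
      (k) : A
      (w) : B
    (t (w) (k) (w)) : C
  (q (q (w) (h)) (t (w) (k) (w))) : B
(f (q (q (w) (h)) (t (w) (k) (w)))) : A


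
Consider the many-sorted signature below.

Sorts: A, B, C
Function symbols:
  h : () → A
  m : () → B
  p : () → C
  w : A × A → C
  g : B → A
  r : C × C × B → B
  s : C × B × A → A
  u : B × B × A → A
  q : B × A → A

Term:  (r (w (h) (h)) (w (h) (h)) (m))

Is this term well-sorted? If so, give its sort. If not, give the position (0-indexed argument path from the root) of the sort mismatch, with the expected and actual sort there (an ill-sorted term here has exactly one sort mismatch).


    (h) : A
    (h) : A
  (w (h) (h)) : C
    (h) : A
    (h) : A
  (w (h) (h)) : C
  (m) : B
(r (w (h) (h)) (w (h) (h)) (m)) : B

well-sorted; sort = B


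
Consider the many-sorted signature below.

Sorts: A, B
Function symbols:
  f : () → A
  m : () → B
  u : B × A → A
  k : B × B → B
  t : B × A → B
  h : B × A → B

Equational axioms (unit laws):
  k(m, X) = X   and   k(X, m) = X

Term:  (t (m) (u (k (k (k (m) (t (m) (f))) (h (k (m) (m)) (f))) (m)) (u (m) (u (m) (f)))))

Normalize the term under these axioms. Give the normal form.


1. (t (m) (u (k (k (k (m) (t (m) (f))) (h (k (m) (m)) (f))) (m)) (u (m) (u (m) (f)))))  →  (t (m) (u (k (k (m) (t (m) (f))) (h (k (m) (m)) (f))) (u (m) (u (m) (f)))))
2. (t (m) (u (k (k (m) (t (m) (f))) (h (k (m) (m)) (f))) (u (m) (u (m) (f)))))  →  (t (m) (u (k (t (m) (f)) (h (k (m) (m)) (f))) (u (m) (u (m) (f)))))
3. (t (m) (u (k (t (m) (f)) (h (k (m) (m)) (f))) (u (m) (u (m) (f)))))  →  (t (m) (u (k (t (m) (f)) (h (m) (f))) (u (m) (u (m) (f)))))

normal form = (t (m) (u (k (t (m) (f)) (h (m) (f))) (u (m) (u (m) (f)))))


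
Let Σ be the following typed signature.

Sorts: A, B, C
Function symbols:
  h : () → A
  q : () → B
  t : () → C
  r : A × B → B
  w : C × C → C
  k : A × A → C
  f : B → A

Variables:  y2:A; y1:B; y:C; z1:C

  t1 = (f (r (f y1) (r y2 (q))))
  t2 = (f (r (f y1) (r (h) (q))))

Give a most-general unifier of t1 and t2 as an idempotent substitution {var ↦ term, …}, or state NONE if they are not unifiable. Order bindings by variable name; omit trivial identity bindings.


{y2 ↦ (h)}


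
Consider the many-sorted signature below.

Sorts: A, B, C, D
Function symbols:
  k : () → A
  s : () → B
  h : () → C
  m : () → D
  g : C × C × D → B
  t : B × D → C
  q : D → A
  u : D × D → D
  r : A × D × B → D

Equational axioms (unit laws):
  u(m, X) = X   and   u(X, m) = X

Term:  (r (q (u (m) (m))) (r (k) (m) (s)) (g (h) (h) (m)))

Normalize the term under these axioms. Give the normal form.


1. (r (q (u (m) (m))) (r (k) (m) (s)) (g (h) (h) (m)))  →  (r (q (m)) (r (k) (m) (s)) (g (h) (h) (m)))

normal form = (r (q (m)) (r (k) (m) (s)) (g (h) (h) (m)))


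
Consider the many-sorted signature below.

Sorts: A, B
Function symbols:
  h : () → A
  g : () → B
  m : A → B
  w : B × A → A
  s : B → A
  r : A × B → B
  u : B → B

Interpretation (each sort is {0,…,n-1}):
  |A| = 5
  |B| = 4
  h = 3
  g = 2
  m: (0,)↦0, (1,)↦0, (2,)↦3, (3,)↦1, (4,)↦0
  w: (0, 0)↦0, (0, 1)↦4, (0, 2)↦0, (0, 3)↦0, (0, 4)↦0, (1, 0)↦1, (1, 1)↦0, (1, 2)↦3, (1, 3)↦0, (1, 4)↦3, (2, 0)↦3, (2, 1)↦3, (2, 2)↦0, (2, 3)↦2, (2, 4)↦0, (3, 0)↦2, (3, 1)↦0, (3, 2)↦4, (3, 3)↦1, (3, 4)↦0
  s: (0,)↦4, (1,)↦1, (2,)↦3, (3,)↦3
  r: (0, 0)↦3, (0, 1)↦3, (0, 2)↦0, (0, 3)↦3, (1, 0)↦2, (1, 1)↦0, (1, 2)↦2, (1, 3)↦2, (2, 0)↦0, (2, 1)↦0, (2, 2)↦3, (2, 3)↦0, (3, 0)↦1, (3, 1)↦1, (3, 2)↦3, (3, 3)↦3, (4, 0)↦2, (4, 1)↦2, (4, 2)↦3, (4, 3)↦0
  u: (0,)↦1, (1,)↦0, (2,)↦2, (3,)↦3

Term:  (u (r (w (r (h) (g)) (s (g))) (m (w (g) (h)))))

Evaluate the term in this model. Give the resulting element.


  h = 3
  g = 2
  (r (h) (g)) = r(3, 2) = 3
  g = 2
  (s (g)) = s(2,) = 3
  (w (r (h) (g)) (s (g))) = w(3, 3) = 1
  g = 2
  h = 3
  (w (g) (h)) = w(2, 3) = 2
  (m (w (g) (h))) = m(2,) = 3
  (r (w (r (h) (g)) (s (g))) (m (w (g) (h)))) = r(1, 3) = 2
  (u (r (w (r (h) (g)) (s (g))) (m (w (g) (h))))) = u(2,) = 2

value = 2


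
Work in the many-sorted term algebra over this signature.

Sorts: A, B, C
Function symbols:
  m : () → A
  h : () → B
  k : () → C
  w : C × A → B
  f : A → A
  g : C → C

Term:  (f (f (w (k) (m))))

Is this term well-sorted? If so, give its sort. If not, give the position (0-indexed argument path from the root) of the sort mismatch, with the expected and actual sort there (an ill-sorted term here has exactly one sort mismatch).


ill-sorted at position [0, 0]: expected A, got B

      (k) : C
      (m) : A
    (w (k) (m)) : B
  (f (w (k) (m))) : ✗ arg 0 at [0, 0] has sort B, expected A


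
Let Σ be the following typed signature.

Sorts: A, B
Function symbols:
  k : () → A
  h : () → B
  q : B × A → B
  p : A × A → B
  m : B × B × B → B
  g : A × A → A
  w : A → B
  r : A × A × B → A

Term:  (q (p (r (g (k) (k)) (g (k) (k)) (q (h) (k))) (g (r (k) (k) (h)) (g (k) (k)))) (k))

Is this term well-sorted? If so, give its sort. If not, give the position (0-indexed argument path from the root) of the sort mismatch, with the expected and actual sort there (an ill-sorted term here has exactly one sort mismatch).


well-sorted; sort = B

        (k) : A
        (k) : A
      (g (k) (k)) : A
        (k) : A
        (k) : A
      (g (k) (k)) : A
        (h) : B
        (k) : A
      (q (h) (k)) : B
    (r (g (k) (k)) (g (k) (k)) (q (h) (k))) : A
        (k) : A
        (k) : A
        (h) : B
      (r (k) (k) (h)) : A
        (k) : A
        (k) : A
      (g (k) (k)) : A
    (g (r (k) (k) (h)) (g (k) (k))) : A
  (p (r (g (k) (k)) (g (k) (k)) (q (h) (k))) (g (r (k) (k) (h)) (g (k) (k)))) : B
  (k) : A
(q (p (r (g (k) (k)) (g (k) (k)) (q (h) (k))) (g (r (k) (k) (h)) (g (k) (k)))) (k)) : B


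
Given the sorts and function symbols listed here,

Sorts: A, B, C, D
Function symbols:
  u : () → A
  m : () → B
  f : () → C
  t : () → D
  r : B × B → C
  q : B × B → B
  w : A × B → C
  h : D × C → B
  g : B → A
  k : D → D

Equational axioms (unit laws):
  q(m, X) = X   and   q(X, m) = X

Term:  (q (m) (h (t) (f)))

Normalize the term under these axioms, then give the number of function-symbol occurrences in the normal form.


size = 3

1. (q (m) (h (t) (f)))  →  (h (t) (f))
normal form: (h (t) (f))


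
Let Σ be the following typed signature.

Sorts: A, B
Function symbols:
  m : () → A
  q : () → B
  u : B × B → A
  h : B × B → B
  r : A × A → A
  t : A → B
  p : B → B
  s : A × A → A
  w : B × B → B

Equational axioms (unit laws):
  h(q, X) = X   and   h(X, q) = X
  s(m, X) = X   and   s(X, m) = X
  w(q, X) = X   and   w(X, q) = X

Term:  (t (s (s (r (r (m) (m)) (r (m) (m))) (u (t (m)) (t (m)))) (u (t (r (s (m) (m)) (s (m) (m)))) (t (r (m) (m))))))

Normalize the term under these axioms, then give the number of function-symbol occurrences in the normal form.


1. (t (s (s (r (r (m) (m)) (r (m) (m))) (u (t (m)) (t (m)))) (u (t (r (s (m) (m)) (s (m) (m)))) (t (r (m) (m))))))  →  (t (s (s (r (r (m) (m)) (r (m) (m))) (u (t (m)) (t (m)))) (u (t (r (m) (s (m) (m)))) (t (r (m) (m))))))
2. (t (s (s (r (r (m) (m)) (r (m) (m))) (u (t (m)) (t (m)))) (u (t (r (m) (s (m) (m)))) (t (r (m) (m))))))  →  (t (s (s (r (r (m) (m)) (r (m) (m))) (u (t (m)) (t (m)))) (u (t (r (m) (m))) (t (r (m) (m))))))
normal form: (t (s (s (r (r (m) (m)) (r (m) (m))) (u (t (m)) (t (m)))) (u (t (r (m) (m))) (t (r (m) (m))))))

size = 24


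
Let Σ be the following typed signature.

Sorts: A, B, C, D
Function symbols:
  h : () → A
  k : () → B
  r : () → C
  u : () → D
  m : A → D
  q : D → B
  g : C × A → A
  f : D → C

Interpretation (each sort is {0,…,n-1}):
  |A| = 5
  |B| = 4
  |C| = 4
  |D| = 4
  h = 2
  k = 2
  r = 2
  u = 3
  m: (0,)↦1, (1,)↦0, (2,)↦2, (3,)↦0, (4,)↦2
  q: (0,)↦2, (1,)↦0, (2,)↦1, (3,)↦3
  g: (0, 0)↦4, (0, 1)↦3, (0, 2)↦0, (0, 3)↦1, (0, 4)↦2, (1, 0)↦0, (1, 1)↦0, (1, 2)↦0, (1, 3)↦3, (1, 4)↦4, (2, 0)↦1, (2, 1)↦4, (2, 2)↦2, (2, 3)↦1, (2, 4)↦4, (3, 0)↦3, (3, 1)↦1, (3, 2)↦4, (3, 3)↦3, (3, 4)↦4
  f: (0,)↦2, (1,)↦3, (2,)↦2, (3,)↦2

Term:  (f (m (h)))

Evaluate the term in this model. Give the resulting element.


  h = 2
  (m (h)) = m(2,) = 2
  (f (m (h))) = f(2,) = 2

value = 2


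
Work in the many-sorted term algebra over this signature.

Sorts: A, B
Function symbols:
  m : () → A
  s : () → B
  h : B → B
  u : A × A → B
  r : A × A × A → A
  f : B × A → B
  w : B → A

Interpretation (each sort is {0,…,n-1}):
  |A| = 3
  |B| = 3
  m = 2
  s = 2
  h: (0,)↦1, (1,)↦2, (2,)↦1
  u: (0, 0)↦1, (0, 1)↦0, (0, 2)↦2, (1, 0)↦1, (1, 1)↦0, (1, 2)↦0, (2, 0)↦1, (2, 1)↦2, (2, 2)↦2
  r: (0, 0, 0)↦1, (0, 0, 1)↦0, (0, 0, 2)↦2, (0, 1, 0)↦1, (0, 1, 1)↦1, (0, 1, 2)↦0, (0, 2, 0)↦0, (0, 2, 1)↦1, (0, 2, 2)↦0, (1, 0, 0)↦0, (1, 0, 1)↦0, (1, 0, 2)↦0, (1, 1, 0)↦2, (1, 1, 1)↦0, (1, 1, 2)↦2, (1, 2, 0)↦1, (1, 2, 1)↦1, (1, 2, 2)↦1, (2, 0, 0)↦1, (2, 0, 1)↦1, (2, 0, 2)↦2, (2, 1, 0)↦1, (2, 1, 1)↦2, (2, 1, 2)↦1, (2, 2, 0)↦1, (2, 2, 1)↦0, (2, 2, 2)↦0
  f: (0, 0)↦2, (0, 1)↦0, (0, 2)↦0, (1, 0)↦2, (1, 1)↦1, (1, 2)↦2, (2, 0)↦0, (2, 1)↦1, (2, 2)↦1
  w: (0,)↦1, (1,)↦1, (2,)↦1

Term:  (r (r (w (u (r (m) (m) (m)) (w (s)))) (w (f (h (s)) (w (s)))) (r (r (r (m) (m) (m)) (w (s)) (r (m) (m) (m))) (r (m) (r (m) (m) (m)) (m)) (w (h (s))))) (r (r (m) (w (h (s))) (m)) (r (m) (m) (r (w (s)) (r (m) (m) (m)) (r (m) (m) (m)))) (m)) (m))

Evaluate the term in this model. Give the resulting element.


value = 0

  m = 2
  m = 2
  m = 2
  (r (m) (m) (m)) = r(2, 2, 2) = 0
  s = 2
  (w (s)) = w(2,) = 1
  (u (r (m) (m) (m)) (w (s))) = u(0, 1) = 0
  (w (u (r (m) (m) (m)) (w (s)))) = w(0,) = 1
  s = 2
  (h (s)) = h(2,) = 1
  s = 2
  (w (s)) = w(2,) = 1
  (f (h (s)) (w (s))) = f(1, 1) = 1
  (w (f (h (s)) (w (s)))) = w(1,) = 1
  m = 2
  m = 2
  m = 2
  (r (m) (m) (m)) = r(2, 2, 2) = 0
  s = 2
  (w (s)) = w(2,) = 1
  m = 2
  m = 2
  m = 2
  (r (m) (m) (m)) = r(2, 2, 2) = 0
  (r (r (m) (m) (m)) (w (s)) (r (m) (m) (m))) = r(0, 1, 0) = 1
  m = 2
  m = 2
  m = 2
  m = 2
  (r (m) (m) (m)) = r(2, 2, 2) = 0
  m = 2
  (r (m) (r (m) (m) (m)) (m)) = r(2, 0, 2) = 2
  s = 2
  (h (s)) = h(2,) = 1
  (w (h (s))) = w(1,) = 1
  (r (r (r (m) (m) (m)) (w (s)) (r (m) (m) (m))) (r (m) (r (m) (m) (m)) (m)) (w (h (s)))) = r(1, 2, 1) = 1
  (r (w (u (r (m) (m) (m)) (w (s)))) (w (f (h (s)) (w (s)))) (r (r (r (m) (m) (m)) (w (s)) (r (m) (m) (m))) (r (m) (r (m) (m) (m)) (m)) (w (h (s))))) = r(1, 1, 1) = 0
  m = 2
  s = 2
  (h (s)) = h(2,) = 1
  (w (h (s))) = w(1,) = 1
  m = 2
  (r (m) (w (h (s))) (m)) = r(2, 1, 2) = 1
  m = 2
  m = 2
  s = 2
  (w (s)) = w(2,) = 1
  m = 2
  m = 2
  m = 2
  (r (m) (m) (m)) = r(2, 2, 2) = 0
  m = 2
  m = 2
  m = 2
  (r (m) (m) (m)) = r(2, 2, 2) = 0
  (r (w (s)) (r (m) (m) (m)) (r (m) (m) (m))) = r(1, 0, 0) = 0
  (r (m) (m) (r (w (s)) (r (m) (m) (m)) (r (m) (m) (m)))) = r(2, 2, 0) = 1
  m = 2
  (r (r (m) (w (h (s))) (m)) (r (m) (m) (r (w (s)) (r (m) (m) (m)) (r (m) (m) (m)))) (m)) = r(1, 1, 2) = 2
  m = 2
  (r (r (w (u (r (m) (m) (m)) (w (s)))) (w (f (h (s)) (w (s)))) (r (r (r (m) (m) (m)) (w (s)) (r (m) (m) (m))) (r (m) (r (m) (m) (m)) (m)) (w (h (s))))) (r (r (m) (w (h (s))) (m)) (r (m) (m) (r (w (s)) (r (m) (m) (m)) (r (m) (m) (m)))) (m)) (m)) = r(0, 2, 2) = 0
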